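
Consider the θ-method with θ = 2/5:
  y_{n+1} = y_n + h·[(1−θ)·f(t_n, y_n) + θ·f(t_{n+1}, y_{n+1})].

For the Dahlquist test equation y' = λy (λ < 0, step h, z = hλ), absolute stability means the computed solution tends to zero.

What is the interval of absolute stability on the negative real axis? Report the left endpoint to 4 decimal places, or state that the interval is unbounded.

z∈(-10.0000,0).

Set f=λy, z=hλ:
  y_{n+1} = y_n + z·[3/5·y_n + 2/5·y_{n+1}] ⇒ (1 − 2/5z)y_{n+1} = (1 + 3/5z)y_n
  so R(z) = (1 + 3/5z)/(1 − 2/5z).

Boundary: |R(x)|=1, x<0.
x=-1.71: |R|=0.0154
R=−1: 1+3/5x = −1+2/5x ⇒ -1/5x=2 ⇒ x=2/(-1/5)=-10.0000
Confirm numerically:
  x=-9.967: |R|=0.99868 <1
  x=-7.158: |R|=0.85287 <1
  x=-6.223: |R|=0.78350 <1
  x=-4.569: |R|=0.61586 <1
  x=-10.570: |R|=1.02181 >1
  x=-10.382: |R|=1.01483 >1
  x=-10.029: |R|=1.00116 >1
Stable set (-10.0000, 0).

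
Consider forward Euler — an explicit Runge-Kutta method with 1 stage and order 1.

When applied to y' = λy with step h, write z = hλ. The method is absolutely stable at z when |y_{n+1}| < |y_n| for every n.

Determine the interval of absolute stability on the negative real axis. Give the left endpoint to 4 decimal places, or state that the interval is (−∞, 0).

Set f=λy, z=hλ:
  order 1, 1-stage ⇒ R(z)=1+z
  (e.g. R(-0.86)=0.14000, |R|=0.14000)

Find x<0 with |R(x)|<1.
x=-0.86: |R|=0.1400
|R(-2.26)|=1.2600 |R(-0.87)|=0.1300 |R(-0.69)|=0.3100
Bisect:
  x_lo=-2.6384 |R|=1.6384  x_hi=-0.2426 |R|=0.7574
  mid=-1.44049 |R|=0.44049 →hi
  mid=-2.03946 |R|=1.03946 →lo
  mid=-1.73998 |R|=0.73998 →hi
  mid=-1.88972 |R|=0.88972 →hi
  mid=-1.96459 |R|=0.96459 →hi
  mid=-2.00203 |R|=1.00203 →lo
  mid=-1.98331 |R|=0.98331 →hi
  mid=-1.99267 |R|=0.99267 →hi
  mid=-1.99735 |R|=0.99735 →hi
  ...
  [-2.00012,-1.99998] ⇒ x*=-2.0000
Stable set (-2.0000, 0).

(-2.0000, 0).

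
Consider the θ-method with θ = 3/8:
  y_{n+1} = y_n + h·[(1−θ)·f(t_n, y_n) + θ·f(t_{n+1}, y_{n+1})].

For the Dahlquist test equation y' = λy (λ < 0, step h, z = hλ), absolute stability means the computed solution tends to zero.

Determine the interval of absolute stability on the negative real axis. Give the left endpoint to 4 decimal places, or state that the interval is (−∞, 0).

With y'=λy (z=hλ):
  y_{n+1} = y_n + z·[5/8·y_n + 3/8·y_{n+1}] ⇒ (1 − 3/8z)y_{n+1} = (1 + 5/8z)y_n
  Hence R(z) = (1 + 5/8z)/(1 − 3/8z).

Solve |R(x)|<1 on ℝ⁻.
x=-0.95: |R|=0.2995
R=−1: 1+5/8x = −1+3/8x ⇒ -1/4x=2 ⇒ x=2/(-1/4)=-8.0000
Confirm numerically:
  x=-7.791: |R|=0.98668 <1
  x=-5.828: |R|=0.82954 <1
  x=-4.789: |R|=0.71288 <1
  x=-4.213: |R|=0.63302 <1
  x=-8.513: |R|=1.03059 >1
  x=-8.377: |R|=1.02276 >1
Interval (-8.0000, 0).

z∈(-8.0000,0).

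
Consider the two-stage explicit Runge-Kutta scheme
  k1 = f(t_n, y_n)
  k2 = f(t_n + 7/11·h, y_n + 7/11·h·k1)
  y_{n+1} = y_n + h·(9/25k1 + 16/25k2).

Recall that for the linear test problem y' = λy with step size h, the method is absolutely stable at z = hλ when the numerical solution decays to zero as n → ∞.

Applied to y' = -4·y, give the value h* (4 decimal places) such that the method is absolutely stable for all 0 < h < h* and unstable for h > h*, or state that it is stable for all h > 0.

Test eqn y'=λy, z=hλ:
  k1=λy_n ⇒ h·k1=z·y_n;  k2=λ(1+7/11z)y_n ⇒ h·k2=z(1+7/11z)y_n
  y_{n+1}/y_n = 1 + 9/25z + 16/25z(1+7/11z) = 1 + z + 112/275z²
  ⇒ R(z) = 1 + z + 112/275z².

Boundary: |R(x)|=1, x<0.
x=-0.55: |R|=0.5732
R=1: x+112/275x²=0 ⇒ x=−275/112=-2.4554; min R=1−1/(4·112/275)=0.3862>−1
Confirm numerically:
  x=-1.763: |R|=0.50287 <1
  x=-1.510: |R|=0.41862 <1
  x=-1.495: |R|=0.41526 <1
  x=-1.039: |R|=0.40066 <1
  x=-2.871: |R|=1.48600 >1
  x=-2.761: |R|=1.34369 >1
So |R|<1 on (-2.4554, 0).

(-2.4554,0); λ=-4 ⇒ h* = (275/112)/4 = 0.6138.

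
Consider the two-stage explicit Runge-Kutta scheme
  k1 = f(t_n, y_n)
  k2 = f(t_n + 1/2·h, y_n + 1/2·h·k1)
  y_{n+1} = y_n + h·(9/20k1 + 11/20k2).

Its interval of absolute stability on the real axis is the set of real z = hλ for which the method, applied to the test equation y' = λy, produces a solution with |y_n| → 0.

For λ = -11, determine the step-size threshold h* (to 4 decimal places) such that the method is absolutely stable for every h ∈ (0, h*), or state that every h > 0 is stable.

(-3.6364,0); λ=-11 ⇒ h* = (40/11)/11 = 0.3306.

On y'=λy, z=hλ:
  k1=λy_n ⇒ h·k1=z·y_n;  k2=λ(1+1/2z)y_n ⇒ h·k2=z(1+1/2z)y_n
  y_{n+1}/y_n = 1 + 9/20z + 11/20z(1+1/2z) = 1 + z + 11/40z²
  Hence R(z) = 1 + z + 11/40z².

Find x<0 with |R(x)|<1.
x=-1.23: |R|=0.1860
R=1: x+11/40x²=0 ⇒ x=−40/11=-3.6364; min R=1−1/(4·11/40)=0.0909>−1
Confirm numerically:
  x=-2.990: |R|=0.46853 <1
  x=-2.918: |R|=0.42355 <1
  x=-1.659: |R|=0.09788 <1
  x=-4.191: |R|=1.63923 >1
  x=-4.140: |R|=1.57339 >1
  x=-4.018: |R|=1.42169 >1
Interval (-3.6364, 0).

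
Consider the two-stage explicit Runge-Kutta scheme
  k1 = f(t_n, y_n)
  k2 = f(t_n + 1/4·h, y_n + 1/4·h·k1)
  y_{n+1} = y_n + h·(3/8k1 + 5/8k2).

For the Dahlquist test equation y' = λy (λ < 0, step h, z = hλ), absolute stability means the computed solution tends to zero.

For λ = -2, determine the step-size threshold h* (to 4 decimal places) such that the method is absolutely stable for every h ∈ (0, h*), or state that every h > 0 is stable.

Test eqn y'=λy, z=hλ:
  k1=λy_n ⇒ h·k1=z·y_n;  k2=λ(1+1/4z)y_n ⇒ h·k2=z(1+1/4z)y_n
  y_{n+1}/y_n = 1 + 3/8z + 5/8z(1+1/4z) = 1 + z + 5/32z²
  R(z) = 1 + z + 5/32z².

Need |R(x)|<1, x<0.
x=-0.44: |R|=0.5902
R=1: x+5/32x²=0 ⇒ x=−32/5=-6.4000; min R=1−1/(4·5/32)=-0.6000>−1
Confirm numerically:
  x=-5.661: |R|=0.34633 <1
  x=-3.704: |R|=0.56031 <1
  x=-3.267: |R|=0.59930 <1
  x=-2.611: |R|=0.54579 <1
  x=-6.899: |R|=1.53791 >1
  x=-6.568: |R|=1.17241 >1
  x=-6.426: |R|=1.02611 >1
Interval (-6.4000, 0).

(-6.4000,0); λ=-2 ⇒ h* = (32/5)/2 = 3.2000.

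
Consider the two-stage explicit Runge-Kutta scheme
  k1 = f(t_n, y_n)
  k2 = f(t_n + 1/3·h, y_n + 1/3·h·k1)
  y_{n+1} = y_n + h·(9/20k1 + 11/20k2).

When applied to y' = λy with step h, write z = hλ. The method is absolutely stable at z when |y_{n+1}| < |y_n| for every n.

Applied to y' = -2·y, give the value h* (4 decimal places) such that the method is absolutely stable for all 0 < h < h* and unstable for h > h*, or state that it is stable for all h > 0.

Test eqn y'=λy, z=hλ:
  k1=λy_n ⇒ h·k1=z·y_n;  k2=λ(1+1/3z)y_n ⇒ h·k2=z(1+1/3z)y_n
  y_{n+1}/y_n = 1 + 9/20z + 11/20z(1+1/3z) = 1 + z + 11/60z²
  Hence R(z) = 1 + z + 11/60z².

Find x<0 with |R(x)|<1.
x=-1.55: |R|=0.1095
R=1: x+11/60x²=0 ⇒ x=−60/11=-5.4545; min R=1−1/(4·11/60)=-0.3636>−1
Confirm numerically:
  x=-4.974: |R|=0.56179 <1
  x=-4.189: |R|=0.02808 <1
  x=-3.003: |R|=0.34970 <1
  x=-2.533: |R|=0.35672 <1
  x=-5.939: |R|=1.52748 >1
  x=-5.832: |R|=1.40357 >1
  x=-5.577: |R|=1.12520 >1
So |R|<1 on (-5.4545, 0).

(-5.4545,0); λ=-2 ⇒ h* = (60/11)/2 = 2.7273.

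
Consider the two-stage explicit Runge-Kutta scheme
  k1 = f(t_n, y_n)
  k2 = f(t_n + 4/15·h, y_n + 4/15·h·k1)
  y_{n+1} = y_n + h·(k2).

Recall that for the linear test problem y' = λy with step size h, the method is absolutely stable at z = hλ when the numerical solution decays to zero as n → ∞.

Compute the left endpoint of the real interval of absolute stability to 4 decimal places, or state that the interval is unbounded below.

Set f=λy, z=hλ:
  k1=λy_n ⇒ h·k1=z·y_n;  k2=λ(1+4/15z)y_n ⇒ h·k2=z(1+4/15z)y_n
  y_{n+1}/y_n = 1 + z(1+4/15z) = 1 + z + 4/15z²
  R(z) = 1 + z + 4/15z².

Boundary: |R(x)|=1, x<0.
x=-1.67: |R|=0.0737
R=1: x+4/15x²=0 ⇒ x=−15/4=-3.7500; min R=1−1/(4·4/15)=0.0625>−1
Confirm numerically:
  x=-3.150: |R|=0.49600 <1
  x=-2.409: |R|=0.13854 <1
  x=-1.638: |R|=0.07748 <1
  x=-4.235: |R|=1.54773 >1
  x=-4.006: |R|=1.27348 >1
  x=-3.820: |R|=1.07131 >1
Stable set (-3.7500, 0).

left endpoint -3.7500.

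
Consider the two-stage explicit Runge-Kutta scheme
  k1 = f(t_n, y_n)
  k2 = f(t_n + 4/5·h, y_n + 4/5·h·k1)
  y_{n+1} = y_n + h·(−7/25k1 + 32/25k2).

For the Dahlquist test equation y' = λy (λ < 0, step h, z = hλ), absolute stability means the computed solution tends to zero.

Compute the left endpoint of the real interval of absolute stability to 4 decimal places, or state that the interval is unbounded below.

Set f=λy, z=hλ:
  k1=λy_n ⇒ h·k1=z·y_n;  k2=λ(1+4/5z)y_n ⇒ h·k2=z(1+4/5z)y_n
  y_{n+1}/y_n = 1 − 7/25z + 32/25z(1+4/5z) = 1 + z + 128/125z²
  ⇒ R(z) = 1 + z + 128/125z².

Solve |R(x)|<1 on ℝ⁻.
x=-1.68: |R|=2.2101
R=1: x+128/125x²=0 ⇒ x=−125/128=-0.9766; min R=1−1/(4·128/125)=0.7559>−1
Confirm numerically:
  x=-0.926: |R|=0.95206 <1
  x=-0.909: |R|=0.93711 <1
  x=-0.679: |R|=0.79311 <1
  x=-0.622: |R|=0.77417 <1
  x=-1.437: |R|=1.67753 >1
  x=-1.349: |R|=1.51448 >1
Interval (-0.9766, 0).

left endpoint -0.9766.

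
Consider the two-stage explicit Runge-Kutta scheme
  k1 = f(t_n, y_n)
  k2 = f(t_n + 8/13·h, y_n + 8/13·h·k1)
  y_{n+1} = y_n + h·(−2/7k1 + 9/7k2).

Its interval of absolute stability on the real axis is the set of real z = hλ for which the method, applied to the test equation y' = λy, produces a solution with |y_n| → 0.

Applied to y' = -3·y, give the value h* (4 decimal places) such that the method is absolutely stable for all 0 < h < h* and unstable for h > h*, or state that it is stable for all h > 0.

(-1.2639,0); λ=-3 ⇒ h* = (91/72)/3 = 0.4213.

With y'=λy (z=hλ):
  k1=λy_n ⇒ h·k1=z·y_n;  k2=λ(1+8/13z)y_n ⇒ h·k2=z(1+8/13z)y_n
  y_{n+1}/y_n = 1 − 2/7z + 9/7z(1+8/13z) = 1 + z + 72/91z²
  so R(z) = 1 + z + 72/91z².

Boundary: |R(x)|=1, x<0.
x=-1.29: |R|=1.0267
R=1: x+72/91x²=0 ⇒ x=−91/72=-1.2639; min R=1−1/(4·72/91)=0.6840>−1
Confirm numerically:
  x=-1.210: |R|=0.94841 <1
  x=-1.064: |R|=0.83172 <1
  x=-0.979: |R|=0.77933 <1
  x=-1.862: |R|=1.88116 >1
  x=-1.658: |R|=1.51700 >1
  x=-1.317: |R|=1.05534 >1
Stable set (-1.2639, 0).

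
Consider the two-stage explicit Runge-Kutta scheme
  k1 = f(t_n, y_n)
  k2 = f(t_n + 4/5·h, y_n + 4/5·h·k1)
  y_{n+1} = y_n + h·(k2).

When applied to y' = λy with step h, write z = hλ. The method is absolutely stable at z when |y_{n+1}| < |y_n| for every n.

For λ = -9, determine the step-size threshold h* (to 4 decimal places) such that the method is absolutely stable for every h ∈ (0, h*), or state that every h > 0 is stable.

On y'=λy, z=hλ:
  k1=λy_n ⇒ h·k1=z·y_n;  k2=λ(1+4/5z)y_n ⇒ h·k2=z(1+4/5z)y_n
  y_{n+1}/y_n = 1 + z(1+4/5z) = 1 + z + 4/5z²
  so R(z) = 1 + z + 4/5z².

Need |R(x)|<1, x<0.
x=-0.92: |R|=0.7571
R=1: x+4/5x²=0 ⇒ x=−5/4=-1.2500; min R=1−1/(4·4/5)=0.6875>−1
Confirm numerically:
  x=-1.224: |R|=0.97454 <1
  x=-0.835: |R|=0.72278 <1
  x=-0.751: |R|=0.70020 <1
  x=-1.596: |R|=1.44177 >1
  x=-1.332: |R|=1.08738 >1
Interval (-1.2500, 0).

(-1.2500,0); λ=-9 ⇒ h* = (5/4)/9 = 0.1389.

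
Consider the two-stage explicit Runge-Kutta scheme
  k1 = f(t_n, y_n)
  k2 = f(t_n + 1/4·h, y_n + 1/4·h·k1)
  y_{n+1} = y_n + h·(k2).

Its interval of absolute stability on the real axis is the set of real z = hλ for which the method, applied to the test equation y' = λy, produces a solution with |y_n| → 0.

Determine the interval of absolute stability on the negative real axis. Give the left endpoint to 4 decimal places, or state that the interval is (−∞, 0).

(-4.0000, 0).

On y'=λy, z=hλ:
  k1=λy_n ⇒ h·k1=z·y_n;  k2=λ(1+1/4z)y_n ⇒ h·k2=z(1+1/4z)y_n
  y_{n+1}/y_n = 1 + z(1+1/4z) = 1 + z + 1/4z²
  ⇒ R(z) = 1 + z + 1/4z².

Find x<0 with |R(x)|<1.
x=-1.27: |R|=0.1332
R=1: x+1/4x²=0 ⇒ x=−4=-4.0000; min R=1−1/(4·1/4)=0.0000>−1
Confirm numerically:
  x=-3.899: |R|=0.90155 <1
  x=-3.648: |R|=0.67898 <1
  x=-1.953: |R|=0.00055 <1
  x=-1.897: |R|=0.00265 <1
  x=-4.417: |R|=1.46047 >1
  x=-4.056: |R|=1.05678 >1
Interval (-4.0000, 0).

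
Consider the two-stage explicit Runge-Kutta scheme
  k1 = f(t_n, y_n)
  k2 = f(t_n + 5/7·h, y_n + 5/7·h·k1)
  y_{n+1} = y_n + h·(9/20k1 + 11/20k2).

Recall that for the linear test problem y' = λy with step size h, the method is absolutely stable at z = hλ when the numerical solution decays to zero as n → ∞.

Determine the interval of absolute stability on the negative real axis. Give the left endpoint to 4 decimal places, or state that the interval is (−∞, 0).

z∈(-2.5455,0).

Set f=λy, z=hλ:
  k1=λy_n ⇒ h·k1=z·y_n;  k2=λ(1+5/7z)y_n ⇒ h·k2=z(1+5/7z)y_n
  y_{n+1}/y_n = 1 + 9/20z + 11/20z(1+5/7z) = 1 + z + 11/28z²
  R(z) = 1 + z + 11/28z².

Need |R(x)|<1, x<0.
x=-0.45: |R|=0.6296
R=1: x+11/28x²=0 ⇒ x=−28/11=-2.5455; min R=1−1/(4·11/28)=0.3636>−1
Confirm numerically:
  x=-1.926: |R|=0.53129 <1
  x=-1.240: |R|=0.36406 <1
  x=-1.019: |R|=0.38893 <1
  x=-2.979: |R|=1.50739 >1
  x=-2.823: |R|=1.30781 >1
  x=-2.580: |R|=1.03501 >1
So |R|<1 on (-2.5455, 0).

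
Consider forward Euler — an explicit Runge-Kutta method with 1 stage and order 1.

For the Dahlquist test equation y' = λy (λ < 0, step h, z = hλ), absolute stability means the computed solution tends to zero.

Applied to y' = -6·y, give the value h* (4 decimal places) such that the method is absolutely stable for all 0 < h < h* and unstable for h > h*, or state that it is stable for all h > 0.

Set f=λy, z=hλ:
  order 1, 1-stage ⇒ R(z)=1+z
  (e.g. R(-0.43)=0.57000, |R|=0.57000)

Solve |R(x)|<1 on ℝ⁻.
x=-0.43: |R|=0.5700
|R(-1.85)|=0.8500 |R(-1.23)|=0.2300 |R(-0.98)|=0.0200
Bisect:
  x_lo=-2.6681 |R|=1.6681  x_hi=-0.2450 |R|=0.7550
  mid=-1.45658 |R|=0.45658 →hi
  mid=-2.06234 |R|=1.06234 →lo
  mid=-1.75946 |R|=0.75946 →hi
  mid=-1.91090 |R|=0.91090 →hi
  mid=-1.98662 |R|=0.98662 →hi
  mid=-2.02448 |R|=1.02448 →lo
  mid=-2.00555 |R|=1.00555 →lo
  mid=-1.99609 |R|=0.99609 →hi
  mid=-2.00082 |R|=1.00082 →lo
  mid=-1.99845 |R|=0.99845 →hi
  ...
  [-2.00008,-1.99993] ⇒ x*=-2.0000
So |R|<1 on (-2.0000, 0).

(-2.0000,0); λ=-6 ⇒ h* = 0.3333.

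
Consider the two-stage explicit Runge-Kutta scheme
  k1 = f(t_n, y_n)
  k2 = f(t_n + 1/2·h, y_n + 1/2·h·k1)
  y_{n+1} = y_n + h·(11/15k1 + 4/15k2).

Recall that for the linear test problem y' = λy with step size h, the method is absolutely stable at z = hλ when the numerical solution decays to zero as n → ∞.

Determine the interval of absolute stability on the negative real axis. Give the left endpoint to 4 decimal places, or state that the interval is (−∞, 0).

On y'=λy, z=hλ:
  k1=λy_n ⇒ h·k1=z·y_n;  k2=λ(1+1/2z)y_n ⇒ h·k2=z(1+1/2z)y_n
  y_{n+1}/y_n = 1 + 11/15z + 4/15z(1+1/2z) = 1 + z + 2/15z²
  so R(z) = 1 + z + 2/15z².

Solve |R(x)|<1 on ℝ⁻.
x=-1.49: |R|=0.1940
R=1: x+2/15x²=0 ⇒ x=−15/2=-7.5000; min R=1−1/(4·2/15)=-0.8750>−1
Confirm numerically:
  x=-6.178: |R|=0.08898 <1
  x=-5.674: |R|=0.38143 <1
  x=-3.819: |R|=0.87437 <1
  x=-7.786: |R|=1.29691 >1
  x=-7.728: |R|=1.23493 >1
  x=-7.707: |R|=1.21271 >1
Stable set (-7.5000, 0).

z∈(-7.5000,0).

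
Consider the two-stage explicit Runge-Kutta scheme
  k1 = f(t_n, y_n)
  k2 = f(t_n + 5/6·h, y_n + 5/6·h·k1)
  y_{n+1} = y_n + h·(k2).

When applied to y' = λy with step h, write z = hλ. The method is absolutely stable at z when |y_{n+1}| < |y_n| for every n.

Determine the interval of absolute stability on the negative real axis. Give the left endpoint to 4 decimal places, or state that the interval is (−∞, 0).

Set f=λy, z=hλ:
  k1=λy_n ⇒ h·k1=z·y_n;  k2=λ(1+5/6z)y_n ⇒ h·k2=z(1+5/6z)y_n
  y_{n+1}/y_n = 1 + z(1+5/6z) = 1 + z + 5/6z²
  so R(z) = 1 + z + 5/6z².

Need |R(x)|<1, x<0.
x=-1: |R|=0.8333
R=1: x+5/6x²=0 ⇒ x=−6/5=-1.2000; min R=1−1/(4·5/6)=0.7000>−1
Confirm numerically:
  x=-1.137: |R|=0.94031 <1
  x=-0.745: |R|=0.71752 <1
  x=-0.565: |R|=0.70102 <1
  x=-1.665: |R|=1.64519 >1
  x=-1.269: |R|=1.07297 >1
So |R|<1 on (-1.2000, 0).

z∈(-1.2000,0).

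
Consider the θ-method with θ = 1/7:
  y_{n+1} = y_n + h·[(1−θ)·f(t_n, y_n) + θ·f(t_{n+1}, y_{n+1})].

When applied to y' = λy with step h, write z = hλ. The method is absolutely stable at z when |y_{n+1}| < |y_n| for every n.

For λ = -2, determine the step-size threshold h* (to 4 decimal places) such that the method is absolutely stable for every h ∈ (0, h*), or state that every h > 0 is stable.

(-2.8000,0); λ=-2 ⇒ h* = (14/5)/2 = 1.4000.

Set f=λy, z=hλ:
  y_{n+1} = y_n + z·[6/7·y_n + 1/7·y_{n+1}] ⇒ (1 − 1/7z)y_{n+1} = (1 + 6/7z)y_n
  Hence R(z) = (1 + 6/7z)/(1 − 1/7z).

Boundary: |R(x)|=1, x<0.
x=-1.34: |R|=0.1247
R=−1: 1+6/7x = −1+1/7x ⇒ -5/7x=2 ⇒ x=2/(-5/7)=-2.8000
Confirm numerically:
  x=-1.832: |R|=0.45199 <1
  x=-1.669: |R|=0.34768 <1
  x=-1.552: |R|=0.27035 <1
  x=-1.199: |R|=0.02366 <1
  x=-3.399: |R|=1.28801 >1
  x=-3.210: |R|=1.20078 >1
  x=-3.087: |R|=1.14226 >1
Interval (-2.8000, 0).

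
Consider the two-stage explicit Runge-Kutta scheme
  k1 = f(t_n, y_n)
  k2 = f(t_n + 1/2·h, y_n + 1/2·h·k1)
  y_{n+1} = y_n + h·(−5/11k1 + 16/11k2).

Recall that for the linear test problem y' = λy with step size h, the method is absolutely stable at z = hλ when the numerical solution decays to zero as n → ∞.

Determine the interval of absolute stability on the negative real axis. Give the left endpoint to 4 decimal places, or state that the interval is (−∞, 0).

Test eqn y'=λy, z=hλ:
  k1=λy_n ⇒ h·k1=z·y_n;  k2=λ(1+1/2z)y_n ⇒ h·k2=z(1+1/2z)y_n
  y_{n+1}/y_n = 1 − 5/11z + 16/11z(1+1/2z) = 1 + z + 8/11z²
  so R(z) = 1 + z + 8/11z².

Solve |R(x)|<1 on ℝ⁻.
x=-0.37: |R|=0.7296
R=1: x+8/11x²=0 ⇒ x=−11/8=-1.3750; min R=1−1/(4·8/11)=0.6562>−1
Confirm numerically:
  x=-1.321: |R|=0.94812 <1
  x=-1.297: |R|=0.92642 <1
  x=-1.225: |R|=0.86636 <1
  x=-0.560: |R|=0.66807 <1
  x=-1.619: |R|=1.28730 >1
  x=-1.529: |R|=1.17125 >1
So |R|<1 on (-1.3750, 0).

z∈(-1.3750,0).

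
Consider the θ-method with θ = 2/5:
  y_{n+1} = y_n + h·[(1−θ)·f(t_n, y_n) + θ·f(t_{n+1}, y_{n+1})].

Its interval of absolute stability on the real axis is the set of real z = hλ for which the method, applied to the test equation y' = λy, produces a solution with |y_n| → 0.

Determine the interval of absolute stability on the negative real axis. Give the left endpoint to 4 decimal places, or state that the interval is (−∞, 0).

(-10.0000, 0).

Test eqn y'=λy, z=hλ:
  y_{n+1} = y_n + z·[3/5·y_n + 2/5·y_{n+1}] ⇒ (1 − 2/5z)y_{n+1} = (1 + 3/5z)y_n
  R(z) = (1 + 3/5z)/(1 − 2/5z).

Need |R(x)|<1, x<0.
x=-1.7: |R|=0.0119
R=−1: 1+3/5x = −1+2/5x ⇒ -1/5x=2 ⇒ x=2/(-1/5)=-10.0000
Confirm numerically:
  x=-9.188: |R|=0.96526 <1
  x=-6.698: |R|=0.82050 <1
  x=-4.944: |R|=0.66040 <1
  x=-4.904: |R|=0.65586 <1
  x=-10.440: |R|=1.01700 >1
  x=-10.363: |R|=1.01411 >1
  x=-10.082: |R|=1.00326 >1
Interval (-10.0000, 0).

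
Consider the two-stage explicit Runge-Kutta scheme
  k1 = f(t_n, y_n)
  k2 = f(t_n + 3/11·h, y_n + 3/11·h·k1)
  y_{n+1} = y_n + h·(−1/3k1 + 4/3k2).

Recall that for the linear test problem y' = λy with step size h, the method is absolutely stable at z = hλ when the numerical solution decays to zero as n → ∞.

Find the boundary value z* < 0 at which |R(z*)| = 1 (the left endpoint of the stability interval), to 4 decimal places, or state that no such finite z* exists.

Test eqn y'=λy, z=hλ:
  k1=λy_n ⇒ h·k1=z·y_n;  k2=λ(1+3/11z)y_n ⇒ h·k2=z(1+3/11z)y_n
  y_{n+1}/y_n = 1 − 1/3z + 4/3z(1+3/11z) = 1 + z + 4/11z²
  R(z) = 1 + z + 4/11z².

Find x<0 with |R(x)|<1.
x=-0.37: |R|=0.6798
R=1: x+4/11x²=0 ⇒ x=−11/4=-2.7500; min R=1−1/(4·4/11)=0.3125>−1
Confirm numerically:
  x=-2.726: |R|=0.97621 <1
  x=-2.647: |R|=0.90086 <1
  x=-1.992: |R|=0.45093 <1
  x=-1.937: |R|=0.42735 <1
  x=-2.992: |R|=1.26330 >1
  x=-2.953: |R|=1.21799 >1
Interval (-2.7500, 0).

z* = -2.7500.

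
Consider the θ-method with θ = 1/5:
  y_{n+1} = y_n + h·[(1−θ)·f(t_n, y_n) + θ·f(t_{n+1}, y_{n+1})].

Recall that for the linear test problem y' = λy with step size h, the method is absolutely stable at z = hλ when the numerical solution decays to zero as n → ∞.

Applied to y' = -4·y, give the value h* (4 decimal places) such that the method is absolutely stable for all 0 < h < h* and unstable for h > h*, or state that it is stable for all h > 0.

(-3.3333,0); λ=-4 ⇒ h* = (10/3)/4 = 0.8333.

With y'=λy (z=hλ):
  y_{n+1} = y_n + z·[4/5·y_n + 1/5·y_{n+1}] ⇒ (1 − 1/5z)y_{n+1} = (1 + 4/5z)y_n
  R(z) = (1 + 4/5z)/(1 − 1/5z).

Need |R(x)|<1, x<0.
x=-1.07: |R|=0.1186
R=−1: 1+4/5x = −1+1/5x ⇒ -3/5x=2 ⇒ x=2/(-3/5)=-3.3333
Confirm numerically:
  x=-2.722: |R|=0.76250 <1
  x=-2.699: |R|=0.75283 <1
  x=-2.697: |R|=0.75198 <1
  x=-3.489: |R|=1.05501 >1
  x=-3.362: |R|=1.01028 >1
Stable set (-3.3333, 0).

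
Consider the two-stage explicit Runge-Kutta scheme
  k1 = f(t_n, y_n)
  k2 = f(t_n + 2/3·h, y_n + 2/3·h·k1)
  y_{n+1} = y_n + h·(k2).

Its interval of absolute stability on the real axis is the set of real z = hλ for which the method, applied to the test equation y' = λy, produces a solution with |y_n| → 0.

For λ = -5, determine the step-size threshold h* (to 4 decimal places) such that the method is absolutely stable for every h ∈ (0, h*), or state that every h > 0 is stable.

(-1.5000,0); λ=-5 ⇒ h* = (3/2)/5 = 0.3000.

On y'=λy, z=hλ:
  k1=λy_n ⇒ h·k1=z·y_n;  k2=λ(1+2/3z)y_n ⇒ h·k2=z(1+2/3z)y_n
  y_{n+1}/y_n = 1 + z(1+2/3z) = 1 + z + 2/3z²
  ⇒ R(z) = 1 + z + 2/3z².

Find x<0 with |R(x)|<1.
x=-1.53: |R|=1.0306
R=1: x+2/3x²=0 ⇒ x=−3/2=-1.5000; min R=1−1/(4·2/3)=0.6250>−1
Confirm numerically:
  x=-1.453: |R|=0.95447 <1
  x=-1.157: |R|=0.73543 <1
  x=-0.695: |R|=0.62702 <1
  x=-2.024: |R|=1.70705 >1
  x=-1.780: |R|=1.33227 >1
  x=-1.629: |R|=1.14009 >1
Stable set (-1.5000, 0).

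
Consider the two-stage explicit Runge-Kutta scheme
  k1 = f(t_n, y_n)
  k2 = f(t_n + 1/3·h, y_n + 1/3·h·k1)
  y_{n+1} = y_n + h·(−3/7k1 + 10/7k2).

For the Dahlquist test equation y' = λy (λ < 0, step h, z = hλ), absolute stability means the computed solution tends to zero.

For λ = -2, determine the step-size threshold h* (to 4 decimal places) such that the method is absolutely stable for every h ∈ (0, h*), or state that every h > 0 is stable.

Set f=λy, z=hλ:
  k1=λy_n ⇒ h·k1=z·y_n;  k2=λ(1+1/3z)y_n ⇒ h·k2=z(1+1/3z)y_n
  y_{n+1}/y_n = 1 − 3/7z + 10/7z(1+1/3z) = 1 + z + 10/21z²
  so R(z) = 1 + z + 10/21z².

Solve |R(x)|<1 on ℝ⁻.
x=-1.29: |R|=0.5024
R=1: x+10/21x²=0 ⇒ x=−21/10=-2.1000; min R=1−1/(4·10/21)=0.4750>−1
Confirm numerically:
  x=-1.928: |R|=0.84209 <1
  x=-1.689: |R|=0.66944 <1
  x=-1.669: |R|=0.65746 <1
  x=-1.068: |R|=0.47515 <1
  x=-2.542: |R|=1.53503 >1
  x=-2.516: |R|=1.49841 >1
Interval (-2.1000, 0).

(-2.1000,0); λ=-2 ⇒ h* = (21/10)/2 = 1.0500.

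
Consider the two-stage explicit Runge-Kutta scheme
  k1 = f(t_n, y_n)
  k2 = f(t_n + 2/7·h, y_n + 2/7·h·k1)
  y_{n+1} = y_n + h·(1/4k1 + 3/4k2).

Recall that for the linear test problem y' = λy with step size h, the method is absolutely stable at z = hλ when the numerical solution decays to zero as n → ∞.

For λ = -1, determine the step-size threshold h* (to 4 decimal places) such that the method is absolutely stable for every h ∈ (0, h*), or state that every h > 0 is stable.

Set f=λy, z=hλ:
  k1=λy_n ⇒ h·k1=z·y_n;  k2=λ(1+2/7z)y_n ⇒ h·k2=z(1+2/7z)y_n
  y_{n+1}/y_n = 1 + 1/4z + 3/4z(1+2/7z) = 1 + z + 3/14z²
  so R(z) = 1 + z + 3/14z².

Find x<0 with |R(x)|<1.
x=-0.58: |R|=0.4921
R=1: x+3/14x²=0 ⇒ x=−14/3=-4.6667; min R=1−1/(4·3/14)=-0.1667>−1
Confirm numerically:
  x=-4.443: |R|=0.78705 <1
  x=-3.875: |R|=0.34263 <1
  x=-3.815: |R|=0.30376 <1
  x=-3.199: |R|=0.00609 <1
  x=-4.795: |R|=1.13186 >1
  x=-4.755: |R|=1.09001 >1
So |R|<1 on (-4.6667, 0).

(-4.6667,0); λ=-1 ⇒ h* = (14/3)/1 = 4.6667.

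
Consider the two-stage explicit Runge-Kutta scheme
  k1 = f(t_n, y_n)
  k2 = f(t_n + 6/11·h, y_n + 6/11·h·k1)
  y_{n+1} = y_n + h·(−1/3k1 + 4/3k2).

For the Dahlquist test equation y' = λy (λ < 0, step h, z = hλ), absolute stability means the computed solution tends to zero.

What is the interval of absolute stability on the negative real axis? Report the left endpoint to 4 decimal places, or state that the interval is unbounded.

z∈(-1.3750,0).

Test eqn y'=λy, z=hλ:
  k1=λy_n ⇒ h·k1=z·y_n;  k2=λ(1+6/11z)y_n ⇒ h·k2=z(1+6/11z)y_n
  y_{n+1}/y_n = 1 − 1/3z + 4/3z(1+6/11z) = 1 + z + 8/11z²
  ⇒ R(z) = 1 + z + 8/11z².

Find x<0 with |R(x)|<1.
x=-0.61: |R|=0.6606
R=1: x+8/11x²=0 ⇒ x=−11/8=-1.3750; min R=1−1/(4·8/11)=0.6562>−1
Confirm numerically:
  x=-1.090: |R|=0.77407 <1
  x=-0.753: |R|=0.65937 <1
  x=-0.722: |R|=0.65712 <1
  x=-1.945: |R|=1.80629 >1
  x=-1.809: |R|=1.57099 >1
  x=-1.481: |R|=1.11417 >1
Interval (-1.3750, 0).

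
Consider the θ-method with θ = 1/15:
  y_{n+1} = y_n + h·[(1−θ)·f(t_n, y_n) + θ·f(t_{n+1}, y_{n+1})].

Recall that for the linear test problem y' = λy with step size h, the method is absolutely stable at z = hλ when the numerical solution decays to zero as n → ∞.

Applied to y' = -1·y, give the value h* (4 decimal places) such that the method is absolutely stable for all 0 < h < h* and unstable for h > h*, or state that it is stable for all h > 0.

Set f=λy, z=hλ:
  y_{n+1} = y_n + z·[14/15·y_n + 1/15·y_{n+1}] ⇒ (1 − 1/15z)y_{n+1} = (1 + 14/15z)y_n
  ⇒ R(z) = (1 + 14/15z)/(1 − 1/15z).

Find x<0 with |R(x)|<1.
x=-1.71: |R|=0.5350
R=−1: 1+14/15x = −1+1/15x ⇒ -13/15x=2 ⇒ x=2/(-13/15)=-2.3077
Confirm numerically:
  x=-1.514: |R|=0.37520 <1
  x=-1.301: |R|=0.19717 <1
  x=-1.196: |R|=0.10768 <1
  x=-1.060: |R|=0.00996 <1
  x=-2.529: |R|=1.16413 >1
  x=-2.451: |R|=1.10676 >1
Stable set (-2.3077, 0).

(-2.3077,0); λ=-1 ⇒ h* = (30/13)/1 = 2.3077.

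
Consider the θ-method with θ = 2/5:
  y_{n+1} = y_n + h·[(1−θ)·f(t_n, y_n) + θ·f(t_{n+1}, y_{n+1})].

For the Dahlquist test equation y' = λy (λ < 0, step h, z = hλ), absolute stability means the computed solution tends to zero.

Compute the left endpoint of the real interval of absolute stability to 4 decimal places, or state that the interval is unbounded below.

z* = -10.0000.

With y'=λy (z=hλ):
  y_{n+1} = y_n + z·[3/5·y_n + 2/5·y_{n+1}] ⇒ (1 − 2/5z)y_{n+1} = (1 + 3/5z)y_n
  ⇒ R(z) = (1 + 3/5z)/(1 − 2/5z).

Solve |R(x)|<1 on ℝ⁻.
x=-1.35: |R|=0.1234
R=−1: 1+3/5x = −1+2/5x ⇒ -1/5x=2 ⇒ x=2/(-1/5)=-10.0000
Confirm numerically:
  x=-9.915: |R|=0.99658 <1
  x=-8.286: |R|=0.92055 <1
  x=-7.595: |R|=0.88088 <1
  x=-4.275: |R|=0.57749 <1
  x=-10.598: |R|=1.02283 >1
  x=-10.237: |R|=1.00930 >1
  x=-10.032: |R|=1.00128 >1
Interval (-10.0000, 0).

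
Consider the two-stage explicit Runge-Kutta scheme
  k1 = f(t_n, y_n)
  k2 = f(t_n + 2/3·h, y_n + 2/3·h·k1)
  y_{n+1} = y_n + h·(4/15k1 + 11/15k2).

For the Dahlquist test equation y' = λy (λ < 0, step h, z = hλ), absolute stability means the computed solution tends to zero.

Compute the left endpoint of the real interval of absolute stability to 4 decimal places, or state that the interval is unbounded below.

z* = -2.0455.

Set f=λy, z=hλ:
  k1=λy_n ⇒ h·k1=z·y_n;  k2=λ(1+2/3z)y_n ⇒ h·k2=z(1+2/3z)y_n
  y_{n+1}/y_n = 1 + 4/15z + 11/15z(1+2/3z) = 1 + z + 22/45z²
  ⇒ R(z) = 1 + z + 22/45z².

Solve |R(x)|<1 on ℝ⁻.
x=-1.17: |R|=0.4992
R=1: x+22/45x²=0 ⇒ x=−45/22=-2.0455; min R=1−1/(4·22/45)=0.4886>−1
Confirm numerically:
  x=-1.841: |R|=0.81598 <1
  x=-1.814: |R|=0.79474 <1
  x=-1.490: |R|=0.59538 <1
  x=-0.886: |R|=0.49778 <1
  x=-2.370: |R|=1.37604 >1
  x=-2.260: |R|=1.23705 >1
  x=-2.106: |R|=1.06234 >1
So |R|<1 on (-2.0455, 0).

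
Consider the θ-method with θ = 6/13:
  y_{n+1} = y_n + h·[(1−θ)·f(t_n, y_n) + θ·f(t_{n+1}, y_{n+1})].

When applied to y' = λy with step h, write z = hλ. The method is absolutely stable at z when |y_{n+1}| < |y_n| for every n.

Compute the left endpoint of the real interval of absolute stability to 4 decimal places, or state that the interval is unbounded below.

z* = -26.0000.

Test eqn y'=λy, z=hλ:
  y_{n+1} = y_n + z·[7/13·y_n + 6/13·y_{n+1}] ⇒ (1 − 6/13z)y_{n+1} = (1 + 7/13z)y_n
  ⇒ R(z) = (1 + 7/13z)/(1 − 6/13z).

Need |R(x)|<1, x<0.
x=-0.44: |R|=0.6343
R=−1: 1+7/13x = −1+6/13x ⇒ -1/13x=2 ⇒ x=2/(-1/13)=-26.0000
Confirm numerically:
  x=-19.845: |R|=0.95340 <1
  x=-13.721: |R|=0.87119 <1
  x=-11.309: |R|=0.81830 <1
  x=-26.598: |R|=1.00346 >1
  x=-26.260: |R|=1.00152 >1
  x=-26.150: |R|=1.00088 >1
Interval (-26.0000, 0).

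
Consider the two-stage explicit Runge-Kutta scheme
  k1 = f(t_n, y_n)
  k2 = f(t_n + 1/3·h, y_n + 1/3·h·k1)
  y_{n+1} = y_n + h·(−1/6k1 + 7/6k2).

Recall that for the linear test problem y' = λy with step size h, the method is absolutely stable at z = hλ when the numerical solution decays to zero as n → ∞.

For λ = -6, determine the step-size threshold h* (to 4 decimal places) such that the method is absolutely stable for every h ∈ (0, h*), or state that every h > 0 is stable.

(-2.5714,0); λ=-6 ⇒ h* = (18/7)/6 = 0.4286.

With y'=λy (z=hλ):
  k1=λy_n ⇒ h·k1=z·y_n;  k2=λ(1+1/3z)y_n ⇒ h·k2=z(1+1/3z)y_n
  y_{n+1}/y_n = 1 − 1/6z + 7/6z(1+1/3z) = 1 + z + 7/18z²
  ⇒ R(z) = 1 + z + 7/18z².

Need |R(x)|<1, x<0.
x=-1.04: |R|=0.3806
R=1: x+7/18x²=0 ⇒ x=−18/7=-2.5714; min R=1−1/(4·7/18)=0.3571>−1
Confirm numerically:
  x=-2.542: |R|=0.97091 <1
  x=-2.339: |R|=0.78858 <1
  x=-1.722: |R|=0.43117 <1
  x=-2.825: |R|=1.27858 >1
  x=-2.764: |R|=1.20699 >1
  x=-2.761: |R|=1.20355 >1
So |R|<1 on (-2.5714, 0).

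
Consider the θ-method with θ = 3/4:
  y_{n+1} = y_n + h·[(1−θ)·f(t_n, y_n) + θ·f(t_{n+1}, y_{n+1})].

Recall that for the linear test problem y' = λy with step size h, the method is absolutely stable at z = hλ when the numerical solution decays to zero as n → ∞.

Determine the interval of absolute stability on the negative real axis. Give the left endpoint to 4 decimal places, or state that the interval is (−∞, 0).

Set f=λy, z=hλ:
  y_{n+1} = y_n + z·[1/4·y_n + 3/4·y_{n+1}] ⇒ (1 − 3/4z)y_{n+1} = (1 + 1/4z)y_n
  R(z) = (1 + 1/4z)/(1 − 3/4z).

Need |R(x)|<1, x<0.
x=-0.75: |R|=0.5200
x=-2: |R|=0.2000
x=-10: |R|=0.1765
x=-100: |R|=0.3158
θ=3/4≥1/2 ⇒ |1+1/4x|<|1−3/4x| ∀x<0 ⇒ stable on all of ℝ⁻.

(−∞, 0) — no finite endpoint.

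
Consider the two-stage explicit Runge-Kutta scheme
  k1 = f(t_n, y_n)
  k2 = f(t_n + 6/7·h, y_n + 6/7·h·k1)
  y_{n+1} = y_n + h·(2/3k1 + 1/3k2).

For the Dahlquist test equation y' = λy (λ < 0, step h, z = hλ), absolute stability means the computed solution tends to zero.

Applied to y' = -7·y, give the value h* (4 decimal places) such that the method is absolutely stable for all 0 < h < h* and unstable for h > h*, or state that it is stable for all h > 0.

Set f=λy, z=hλ:
  k1=λy_n ⇒ h·k1=z·y_n;  k2=λ(1+6/7z)y_n ⇒ h·k2=z(1+6/7z)y_n
  y_{n+1}/y_n = 1 + 2/3z + 1/3z(1+6/7z) = 1 + z + 2/7z²
  R(z) = 1 + z + 2/7z².

Solve |R(x)|<1 on ℝ⁻.
x=-0.88: |R|=0.3413
R=1: x+2/7x²=0 ⇒ x=−7/2=-3.5000; min R=1−1/(4·2/7)=0.1250>−1
Confirm numerically:
  x=-3.261: |R|=0.77732 <1
  x=-3.130: |R|=0.66911 <1
  x=-2.680: |R|=0.37211 <1
  x=-2.643: |R|=0.35284 <1
  x=-3.914: |R|=1.46297 >1
  x=-3.592: |R|=1.09442 >1
Interval (-3.5000, 0).

(-3.5000,0); λ=-7 ⇒ h* = (7/2)/7 = 0.5000.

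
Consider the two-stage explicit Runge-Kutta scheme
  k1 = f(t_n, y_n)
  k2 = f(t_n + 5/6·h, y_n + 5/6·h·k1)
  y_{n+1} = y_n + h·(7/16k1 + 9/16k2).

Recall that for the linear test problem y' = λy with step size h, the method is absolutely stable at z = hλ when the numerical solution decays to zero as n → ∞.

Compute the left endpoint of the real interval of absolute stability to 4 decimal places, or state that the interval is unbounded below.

Set f=λy, z=hλ:
  k1=λy_n ⇒ h·k1=z·y_n;  k2=λ(1+5/6z)y_n ⇒ h·k2=z(1+5/6z)y_n
  y_{n+1}/y_n = 1 + 7/16z + 9/16z(1+5/6z) = 1 + z + 15/32z²
  so R(z) = 1 + z + 15/32z².

Find x<0 with |R(x)|<1.
x=-1.4: |R|=0.5188
R=1: x+15/32x²=0 ⇒ x=−32/15=-2.1333; min R=1−1/(4·15/32)=0.4667>−1
Confirm numerically:
  x=-1.809: |R|=0.72498 <1
  x=-1.770: |R|=0.69855 <1
  x=-1.539: |R|=0.57124 <1
  x=-2.643: |R|=1.63143 >1
  x=-2.415: |R|=1.31886 >1
Stable set (-2.1333, 0).

z* = -2.1333.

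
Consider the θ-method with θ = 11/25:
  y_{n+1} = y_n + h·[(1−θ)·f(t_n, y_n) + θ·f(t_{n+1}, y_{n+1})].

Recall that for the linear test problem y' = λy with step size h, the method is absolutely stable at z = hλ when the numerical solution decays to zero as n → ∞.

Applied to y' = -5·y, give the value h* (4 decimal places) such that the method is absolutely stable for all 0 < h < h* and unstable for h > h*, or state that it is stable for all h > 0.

With y'=λy (z=hλ):
  y_{n+1} = y_n + z·[14/25·y_n + 11/25·y_{n+1}] ⇒ (1 − 11/25z)y_{n+1} = (1 + 14/25z)y_n
  so R(z) = (1 + 14/25z)/(1 − 11/25z).

Boundary: |R(x)|=1, x<0.
x=-0.61: |R|=0.5191
R=−1: 1+14/25x = −1+11/25x ⇒ -3/25x=2 ⇒ x=2/(-3/25)=-16.6667
Confirm numerically:
  x=-14.160: |R|=0.95840 <1
  x=-13.480: |R|=0.94483 <1
  x=-8.418: |R|=0.78957 <1
  x=-17.226: |R|=1.00782 >1
  x=-16.863: |R|=1.00280 >1
  x=-16.738: |R|=1.00102 >1
Interval (-16.6667, 0).

(-16.6667,0); λ=-5 ⇒ h* = (50/3)/5 = 3.3333.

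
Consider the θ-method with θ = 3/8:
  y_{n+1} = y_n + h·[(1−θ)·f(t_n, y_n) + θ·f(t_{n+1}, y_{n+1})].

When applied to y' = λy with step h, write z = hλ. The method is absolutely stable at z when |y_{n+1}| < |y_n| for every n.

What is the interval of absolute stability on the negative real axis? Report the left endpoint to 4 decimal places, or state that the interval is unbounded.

Test eqn y'=λy, z=hλ:
  y_{n+1} = y_n + z·[5/8·y_n + 3/8·y_{n+1}] ⇒ (1 − 3/8z)y_{n+1} = (1 + 5/8z)y_n
  so R(z) = (1 + 5/8z)/(1 − 3/8z).

Need |R(x)|<1, x<0.
x=-0.58: |R|=0.5236
R=−1: 1+5/8x = −1+3/8x ⇒ -1/4x=2 ⇒ x=2/(-1/4)=-8.0000
Confirm numerically:
  x=-7.793: |R|=0.98681 <1
  x=-5.831: |R|=0.82984 <1
  x=-5.586: |R|=0.80499 <1
  x=-5.292: |R|=0.77316 <1
  x=-8.155: |R|=1.00955 >1
  x=-8.143: |R|=1.00882 >1
  x=-8.116: |R|=1.00717 >1
So |R|<1 on (-8.0000, 0).

z∈(-8.0000,0).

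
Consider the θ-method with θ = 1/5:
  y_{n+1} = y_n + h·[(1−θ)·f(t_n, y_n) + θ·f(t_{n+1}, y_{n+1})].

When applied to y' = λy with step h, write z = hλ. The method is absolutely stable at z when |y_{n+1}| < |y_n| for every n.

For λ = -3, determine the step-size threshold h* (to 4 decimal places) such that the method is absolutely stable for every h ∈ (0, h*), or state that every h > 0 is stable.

Test eqn y'=λy, z=hλ:
  y_{n+1} = y_n + z·[4/5·y_n + 1/5·y_{n+1}] ⇒ (1 − 1/5z)y_{n+1} = (1 + 4/5z)y_n
  ⇒ R(z) = (1 + 4/5z)/(1 − 1/5z).

Need |R(x)|<1, x<0.
x=-1.52: |R|=0.1656
R=−1: 1+4/5x = −1+1/5x ⇒ -3/5x=2 ⇒ x=2/(-3/5)=-3.3333
Confirm numerically:
  x=-3.092: |R|=0.91053 <1
  x=-2.933: |R|=0.84861 <1
  x=-1.628: |R|=0.22812 <1
  x=-3.739: |R|=1.13926 >1
  x=-3.582: |R|=1.08693 >1
  x=-3.363: |R|=1.01064 >1
Interval (-3.3333, 0).

(-3.3333,0); λ=-3 ⇒ h* = (10/3)/3 = 1.1111.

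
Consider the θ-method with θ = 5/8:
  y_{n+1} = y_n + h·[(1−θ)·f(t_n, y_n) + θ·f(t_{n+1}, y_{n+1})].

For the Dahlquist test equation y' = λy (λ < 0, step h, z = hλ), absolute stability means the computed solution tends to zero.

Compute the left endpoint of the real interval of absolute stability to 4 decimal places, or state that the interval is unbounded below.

(−∞, 0) — no finite endpoint.

With y'=λy (z=hλ):
  y_{n+1} = y_n + z·[3/8·y_n + 5/8·y_{n+1}] ⇒ (1 − 5/8z)y_{n+1} = (1 + 3/8z)y_n
  Hence R(z) = (1 + 3/8z)/(1 − 5/8z).

Need |R(x)|<1, x<0.
x=-1.7: |R|=0.1758
x=-2: |R|=0.1111
x=-10: |R|=0.3793
x=-100: |R|=0.5748
θ=5/8≥1/2 ⇒ |1+3/8x|<|1−5/8x| ∀x<0 ⇒ stable on all of ℝ⁻.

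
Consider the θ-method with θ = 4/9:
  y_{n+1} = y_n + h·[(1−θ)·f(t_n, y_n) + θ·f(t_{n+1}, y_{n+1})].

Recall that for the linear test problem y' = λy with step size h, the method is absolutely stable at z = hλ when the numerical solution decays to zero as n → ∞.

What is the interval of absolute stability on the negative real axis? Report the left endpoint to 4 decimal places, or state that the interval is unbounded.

Set f=λy, z=hλ:
  y_{n+1} = y_n + z·[5/9·y_n + 4/9·y_{n+1}] ⇒ (1 − 4/9z)y_{n+1} = (1 + 5/9z)y_n
  R(z) = (1 + 5/9z)/(1 − 4/9z).

Solve |R(x)|<1 on ℝ⁻.
x=-1.09: |R|=0.2657
R=−1: 1+5/9x = −1+4/9x ⇒ -1/9x=2 ⇒ x=2/(-1/9)=-18.0000
Confirm numerically:
  x=-17.266: |R|=0.99060 <1
  x=-14.049: |R|=0.93940 <1
  x=-12.025: |R|=0.89536 <1
  x=-11.287: |R|=0.87602 <1
  x=-18.477: |R|=1.00575 >1
  x=-18.182: |R|=1.00223 >1
Interval (-18.0000, 0).

(-18.0000, 0).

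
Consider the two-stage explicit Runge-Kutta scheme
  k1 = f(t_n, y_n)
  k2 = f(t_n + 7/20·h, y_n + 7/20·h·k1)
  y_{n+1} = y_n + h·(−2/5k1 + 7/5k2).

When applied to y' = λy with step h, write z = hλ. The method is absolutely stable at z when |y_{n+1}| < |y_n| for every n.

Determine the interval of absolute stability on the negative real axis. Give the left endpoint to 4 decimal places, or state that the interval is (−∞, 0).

z∈(-2.0408,0).

On y'=λy, z=hλ:
  k1=λy_n ⇒ h·k1=z·y_n;  k2=λ(1+7/20z)y_n ⇒ h·k2=z(1+7/20z)y_n
  y_{n+1}/y_n = 1 − 2/5z + 7/5z(1+7/20z) = 1 + z + 49/100z²
  ⇒ R(z) = 1 + z + 49/100z².

Solve |R(x)|<1 on ℝ⁻.
x=-1.75: |R|=0.7506
R=1: x+49/100x²=0 ⇒ x=−100/49=-2.0408; min R=1−1/(4·49/100)=0.4898>−1
Confirm numerically:
  x=-1.969: |R|=0.93071 <1
  x=-1.580: |R|=0.64324 <1
  x=-1.293: |R|=0.52621 <1
  x=-2.471: |R|=1.52086 >1
  x=-2.433: |R|=1.46755 >1
  x=-2.131: |R|=1.09417 >1
Stable set (-2.0408, 0).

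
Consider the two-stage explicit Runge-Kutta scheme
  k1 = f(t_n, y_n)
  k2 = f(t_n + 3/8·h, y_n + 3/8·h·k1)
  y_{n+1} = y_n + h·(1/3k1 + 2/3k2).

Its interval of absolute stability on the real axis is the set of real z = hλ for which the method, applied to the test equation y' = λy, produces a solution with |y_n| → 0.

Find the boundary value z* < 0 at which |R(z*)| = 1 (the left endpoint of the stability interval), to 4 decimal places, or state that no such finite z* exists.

With y'=λy (z=hλ):
  k1=λy_n ⇒ h·k1=z·y_n;  k2=λ(1+3/8z)y_n ⇒ h·k2=z(1+3/8z)y_n
  y_{n+1}/y_n = 1 + 1/3z + 2/3z(1+3/8z) = 1 + z + 1/4z²
  so R(z) = 1 + z + 1/4z².

Find x<0 with |R(x)|<1.
x=-0.55: |R|=0.5256
R=1: x+1/4x²=0 ⇒ x=−4=-4.0000; min R=1−1/(4·1/4)=0.0000>−1
Confirm numerically:
  x=-3.844: |R|=0.85008 <1
  x=-3.209: |R|=0.36542 <1
  x=-2.687: |R|=0.11799 <1
  x=-1.658: |R|=0.02924 <1
  x=-4.498: |R|=1.56000 >1
  x=-4.053: |R|=1.05370 >1
  x=-4.023: |R|=1.02313 >1
So |R|<1 on (-4.0000, 0).

z* = -4.0000.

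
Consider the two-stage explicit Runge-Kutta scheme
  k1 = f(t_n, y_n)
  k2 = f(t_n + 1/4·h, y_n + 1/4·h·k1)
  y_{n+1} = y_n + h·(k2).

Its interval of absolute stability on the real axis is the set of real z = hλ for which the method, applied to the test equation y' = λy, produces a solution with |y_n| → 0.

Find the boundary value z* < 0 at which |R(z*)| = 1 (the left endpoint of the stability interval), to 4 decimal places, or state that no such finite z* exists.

Test eqn y'=λy, z=hλ:
  k1=λy_n ⇒ h·k1=z·y_n;  k2=λ(1+1/4z)y_n ⇒ h·k2=z(1+1/4z)y_n
  y_{n+1}/y_n = 1 + z(1+1/4z) = 1 + z + 1/4z²
  R(z) = 1 + z + 1/4z².

Solve |R(x)|<1 on ℝ⁻.
x=-1.53: |R|=0.0552
R=1: x+1/4x²=0 ⇒ x=−4=-4.0000; min R=1−1/(4·1/4)=0.0000>−1
Confirm numerically:
  x=-3.320: |R|=0.43560 <1
  x=-3.243: |R|=0.38626 <1
  x=-2.404: |R|=0.04080 <1
  x=-1.631: |R|=0.03404 <1
  x=-4.578: |R|=1.66152 >1
  x=-4.392: |R|=1.43042 >1
  x=-4.347: |R|=1.37710 >1
Interval (-4.0000, 0).

left endpoint -4.0000.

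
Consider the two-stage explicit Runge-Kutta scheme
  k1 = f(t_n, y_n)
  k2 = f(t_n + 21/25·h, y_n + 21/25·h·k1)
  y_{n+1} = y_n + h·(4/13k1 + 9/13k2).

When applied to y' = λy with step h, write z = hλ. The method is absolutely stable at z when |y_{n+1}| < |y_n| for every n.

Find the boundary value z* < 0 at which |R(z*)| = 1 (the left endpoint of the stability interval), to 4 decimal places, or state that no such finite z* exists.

On y'=λy, z=hλ:
  k1=λy_n ⇒ h·k1=z·y_n;  k2=λ(1+21/25z)y_n ⇒ h·k2=z(1+21/25z)y_n
  y_{n+1}/y_n = 1 + 4/13z + 9/13z(1+21/25z) = 1 + z + 189/325z²
  R(z) = 1 + z + 189/325z².

Solve |R(x)|<1 on ℝ⁻.
x=-1.23: |R|=0.6498
R=1: x+189/325x²=0 ⇒ x=−325/189=-1.7196; min R=1−1/(4·189/325)=0.5701>−1
Confirm numerically:
  x=-1.193: |R|=0.63467 <1
  x=-1.056: |R|=0.59249 <1
  x=-0.934: |R|=0.57331 <1
  x=-1.960: |R|=1.27404 >1
  x=-1.930: |R|=1.23617 >1
Interval (-1.7196, 0).

z* = -1.7196.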